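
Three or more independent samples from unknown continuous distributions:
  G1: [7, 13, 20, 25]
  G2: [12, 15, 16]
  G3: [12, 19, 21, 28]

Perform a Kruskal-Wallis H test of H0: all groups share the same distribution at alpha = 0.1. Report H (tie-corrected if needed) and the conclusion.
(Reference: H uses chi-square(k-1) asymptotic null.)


Step 1: Combine all N = 11 observations and assign midranks.
sorted (value, group, rank): (7,G1,1), (12,G2,2.5), (12,G3,2.5), (13,G1,4), (15,G2,5), (16,G2,6), (19,G3,7), (20,G1,8), (21,G3,9), (25,G1,10), (28,G3,11)
Step 2: Sum ranks within each group.
R_1 = 23 (n_1 = 4)
R_2 = 13.5 (n_2 = 3)
R_3 = 29.5 (n_3 = 4)
Step 3: H = 12/(N(N+1)) * sum(R_i^2/n_i) - 3(N+1)
     = 12/(11*12) * (23^2/4 + 13.5^2/3 + 29.5^2/4) - 3*12
     = 0.090909 * 410.562 - 36
     = 1.323864.
Step 4: Ties present; correction factor C = 1 - 6/(11^3 - 11) = 0.995455. Corrected H = 1.323864 / 0.995455 = 1.329909.
Step 5: Under H0, H ~ chi^2(2); p-value = 0.514297.
Step 6: alpha = 0.1. fail to reject H0.

H = 1.3299, df = 2, p = 0.514297, fail to reject H0.


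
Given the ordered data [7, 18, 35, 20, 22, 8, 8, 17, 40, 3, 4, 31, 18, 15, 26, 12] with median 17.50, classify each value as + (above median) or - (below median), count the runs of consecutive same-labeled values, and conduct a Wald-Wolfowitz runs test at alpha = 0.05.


Step 1: Compute median = 17.50; label A = above, B = below.
Labels in order: BAAAABBBABBAABAB  (n_A = 8, n_B = 8)
Step 2: Count runs R = 9.
Step 3: Under H0 (random ordering), E[R] = 2*n_A*n_B/(n_A+n_B) + 1 = 2*8*8/16 + 1 = 9.0000.
        Var[R] = 2*n_A*n_B*(2*n_A*n_B - n_A - n_B) / ((n_A+n_B)^2 * (n_A+n_B-1)) = 14336/3840 = 3.7333.
        SD[R] = 1.9322.
Step 4: R = E[R], so z = 0 with no continuity correction.
Step 5: Two-sided p-value via normal approximation = 2*(1 - Phi(|z|)) = 1.000000.
Step 6: alpha = 0.05. fail to reject H0.

R = 9, z = 0.0000, p = 1.000000, fail to reject H0.


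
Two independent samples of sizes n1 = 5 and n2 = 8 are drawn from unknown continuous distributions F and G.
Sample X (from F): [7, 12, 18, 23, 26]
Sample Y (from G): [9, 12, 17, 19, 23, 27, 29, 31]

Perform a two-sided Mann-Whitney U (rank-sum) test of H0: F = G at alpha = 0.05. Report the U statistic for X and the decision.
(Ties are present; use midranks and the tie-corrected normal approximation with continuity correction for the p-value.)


Step 1: Combine and sort all 13 observations; assign midranks.
sorted (value, group): (7,X), (9,Y), (12,X), (12,Y), (17,Y), (18,X), (19,Y), (23,X), (23,Y), (26,X), (27,Y), (29,Y), (31,Y)
ranks: 7->1, 9->2, 12->3.5, 12->3.5, 17->5, 18->6, 19->7, 23->8.5, 23->8.5, 26->10, 27->11, 29->12, 31->13
Step 2: Rank sum for X: R1 = 1 + 3.5 + 6 + 8.5 + 10 = 29.
Step 3: U_X = R1 - n1(n1+1)/2 = 29 - 5*6/2 = 29 - 15 = 14.
       U_Y = n1*n2 - U_X = 40 - 14 = 26.
Step 4: Ties are present, so use the tie-corrected normal approximation (with continuity correction) for the p-value.
Step 5: p-value = 0.419471; compare to alpha = 0.05. fail to reject H0.

U_X = 14, p = 0.419471, fail to reject H0 at alpha = 0.05.


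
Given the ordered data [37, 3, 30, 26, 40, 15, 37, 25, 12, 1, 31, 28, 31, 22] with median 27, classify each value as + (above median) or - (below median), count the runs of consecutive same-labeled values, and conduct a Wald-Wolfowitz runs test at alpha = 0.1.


Step 1: Compute median = 27; label A = above, B = below.
Labels in order: ABABABABBBAAAB  (n_A = 7, n_B = 7)
Step 2: Count runs R = 10.
Step 3: Under H0 (random ordering), E[R] = 2*n_A*n_B/(n_A+n_B) + 1 = 2*7*7/14 + 1 = 8.0000.
        Var[R] = 2*n_A*n_B*(2*n_A*n_B - n_A - n_B) / ((n_A+n_B)^2 * (n_A+n_B-1)) = 8232/2548 = 3.2308.
        SD[R] = 1.7974.
Step 4: Continuity-corrected z = (R - 0.5 - E[R]) / SD[R] = (10 - 0.5 - 8.0000) / 1.7974 = 0.8345.
Step 5: Two-sided p-value via normal approximation = 2*(1 - Phi(|z|)) = 0.403986.
Step 6: alpha = 0.1. fail to reject H0.

R = 10, z = 0.8345, p = 0.403986, fail to reject H0.


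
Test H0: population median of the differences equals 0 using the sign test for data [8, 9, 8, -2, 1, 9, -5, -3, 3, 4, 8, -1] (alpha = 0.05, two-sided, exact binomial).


Step 1: Discard zero differences. Original n = 12; n_eff = number of nonzero differences = 12.
Nonzero differences (with sign): +8, +9, +8, -2, +1, +9, -5, -3, +3, +4, +8, -1
Step 2: Count signs: positive = 8, negative = 4.
Step 3: Under H0: P(positive) = 0.5, so the number of positives S ~ Bin(12, 0.5).
Step 4: Two-sided exact p-value = sum of Bin(12,0.5) probabilities at or below the observed probability = 0.387695.
Step 5: alpha = 0.05. fail to reject H0.

n_eff = 12, pos = 8, neg = 4, p = 0.387695, fail to reject H0.


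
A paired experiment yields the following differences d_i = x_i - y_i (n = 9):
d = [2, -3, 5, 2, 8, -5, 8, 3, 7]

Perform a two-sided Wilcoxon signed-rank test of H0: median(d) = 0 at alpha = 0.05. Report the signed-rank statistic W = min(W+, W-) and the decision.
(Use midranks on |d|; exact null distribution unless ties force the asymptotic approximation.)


Step 1: Drop any zero differences (none here) and take |d_i|.
|d| = [2, 3, 5, 2, 8, 5, 8, 3, 7]
Step 2: Midrank |d_i| (ties get averaged ranks).
ranks: |2|->1.5, |3|->3.5, |5|->5.5, |2|->1.5, |8|->8.5, |5|->5.5, |8|->8.5, |3|->3.5, |7|->7
Step 3: Attach original signs; sum ranks with positive sign and with negative sign.
W+ = 1.5 + 5.5 + 1.5 + 8.5 + 8.5 + 3.5 + 7 = 36
W- = 3.5 + 5.5 = 9
(Check: W+ + W- = 45 should equal n(n+1)/2 = 45.)
Step 4: Test statistic W = min(W+, W-) = 9.
Step 5: Ties in |d|, so use the tie-corrected normal approximation.
        E[W] = n(n+1)/4 = 9*10/4 = 22.5.
        Tie groups: |d|=2 (t=2), |d|=3 (t=2), |d|=5 (t=2), |d|=8 (t=2); sum(t^3 - t) = 24.
        Var[W] = n(n+1)(2n+1)/24 - sum(t^3-t)/48 = 1710/24 - 24/48 = 70.75.
        z = (W - E[W]) / sqrt(Var[W]) = (9 - 22.5) / 8.4113 = -1.6050.
        Two-sided p = 2*Phi(z) = 0.108497.
Step 6: alpha = 0.05. fail to reject H0.

W+ = 36, W- = 9, W = min = 9, p = 0.108497, fail to reject H0.


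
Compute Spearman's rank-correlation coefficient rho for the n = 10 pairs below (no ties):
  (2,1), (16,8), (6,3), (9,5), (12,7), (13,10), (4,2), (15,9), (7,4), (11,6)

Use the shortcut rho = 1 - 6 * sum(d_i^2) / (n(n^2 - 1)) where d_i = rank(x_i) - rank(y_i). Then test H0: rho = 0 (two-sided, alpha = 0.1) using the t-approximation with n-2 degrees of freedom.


Step 1: Rank x and y separately (midranks; no ties here).
rank(x): 2->1, 16->10, 6->3, 9->5, 12->7, 13->8, 4->2, 15->9, 7->4, 11->6
rank(y): 1->1, 8->8, 3->3, 5->5, 7->7, 10->10, 2->2, 9->9, 4->4, 6->6
Step 2: d_i = R_x(i) - R_y(i); compute d_i^2.
  (1-1)^2=0, (10-8)^2=4, (3-3)^2=0, (5-5)^2=0, (7-7)^2=0, (8-10)^2=4, (2-2)^2=0, (9-9)^2=0, (4-4)^2=0, (6-6)^2=0
sum(d^2) = 8.
Step 3: rho = 1 - 6*8 / (10*(10^2 - 1)) = 1 - 48/990 = 0.951515.
Step 4: Under H0, t = rho * sqrt((n-2)/(1-rho^2)) = 8.7493 ~ t(8).
Step 5: Two-sided p-value from the t-distribution with 8 df = 0.000023.
Step 6: alpha = 0.1. reject H0.

rho = 0.9515, p = 0.000023, reject H0 at alpha = 0.1.


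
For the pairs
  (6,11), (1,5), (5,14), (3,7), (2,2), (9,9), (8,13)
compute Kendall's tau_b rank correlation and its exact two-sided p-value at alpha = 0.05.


Step 1: Enumerate the 21 unordered pairs (i,j) with i<j and classify each by sign(x_j-x_i) * sign(y_j-y_i).
  (1,2):dx=-5,dy=-6->C; (1,3):dx=-1,dy=+3->D; (1,4):dx=-3,dy=-4->C; (1,5):dx=-4,dy=-9->C
  (1,6):dx=+3,dy=-2->D; (1,7):dx=+2,dy=+2->C; (2,3):dx=+4,dy=+9->C; (2,4):dx=+2,dy=+2->C
  (2,5):dx=+1,dy=-3->D; (2,6):dx=+8,dy=+4->C; (2,7):dx=+7,dy=+8->C; (3,4):dx=-2,dy=-7->C
  (3,5):dx=-3,dy=-12->C; (3,6):dx=+4,dy=-5->D; (3,7):dx=+3,dy=-1->D; (4,5):dx=-1,dy=-5->C
  (4,6):dx=+6,dy=+2->C; (4,7):dx=+5,dy=+6->C; (5,6):dx=+7,dy=+7->C; (5,7):dx=+6,dy=+11->C
  (6,7):dx=-1,dy=+4->D
Step 2: C = 15, D = 6, total pairs = 21.
Step 3: tau = (C - D)/(n(n-1)/2) = (15 - 6)/21 = 0.428571.
Step 4: Exact two-sided p-value (enumerate n! = 5040 permutations of y under H0): p = 0.238889.
Step 5: alpha = 0.05. fail to reject H0.

tau_b = 0.4286 (C=15, D=6), p = 0.238889, fail to reject H0.


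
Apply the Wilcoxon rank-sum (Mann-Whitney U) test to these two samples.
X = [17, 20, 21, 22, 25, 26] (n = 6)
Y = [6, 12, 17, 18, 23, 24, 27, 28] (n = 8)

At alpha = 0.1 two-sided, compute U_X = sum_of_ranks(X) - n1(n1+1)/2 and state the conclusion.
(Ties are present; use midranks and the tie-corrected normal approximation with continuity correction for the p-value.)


Step 1: Combine and sort all 14 observations; assign midranks.
sorted (value, group): (6,Y), (12,Y), (17,X), (17,Y), (18,Y), (20,X), (21,X), (22,X), (23,Y), (24,Y), (25,X), (26,X), (27,Y), (28,Y)
ranks: 6->1, 12->2, 17->3.5, 17->3.5, 18->5, 20->6, 21->7, 22->8, 23->9, 24->10, 25->11, 26->12, 27->13, 28->14
Step 2: Rank sum for X: R1 = 3.5 + 6 + 7 + 8 + 11 + 12 = 47.5.
Step 3: U_X = R1 - n1(n1+1)/2 = 47.5 - 6*7/2 = 47.5 - 21 = 26.5.
       U_Y = n1*n2 - U_X = 48 - 26.5 = 21.5.
Step 4: Ties are present, so use the tie-corrected normal approximation (with continuity correction) for the p-value.
Step 5: p-value = 0.796034; compare to alpha = 0.1. fail to reject H0.

U_X = 26.5, p = 0.796034, fail to reject H0 at alpha = 0.1.


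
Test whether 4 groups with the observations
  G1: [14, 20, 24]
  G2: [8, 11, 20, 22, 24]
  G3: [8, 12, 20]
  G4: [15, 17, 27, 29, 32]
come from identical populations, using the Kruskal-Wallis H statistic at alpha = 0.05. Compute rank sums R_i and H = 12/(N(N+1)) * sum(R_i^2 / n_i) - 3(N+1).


Step 1: Combine all N = 16 observations and assign midranks.
sorted (value, group, rank): (8,G2,1.5), (8,G3,1.5), (11,G2,3), (12,G3,4), (14,G1,5), (15,G4,6), (17,G4,7), (20,G1,9), (20,G2,9), (20,G3,9), (22,G2,11), (24,G1,12.5), (24,G2,12.5), (27,G4,14), (29,G4,15), (32,G4,16)
Step 2: Sum ranks within each group.
R_1 = 26.5 (n_1 = 3)
R_2 = 37 (n_2 = 5)
R_3 = 14.5 (n_3 = 3)
R_4 = 58 (n_4 = 5)
Step 3: H = 12/(N(N+1)) * sum(R_i^2/n_i) - 3(N+1)
     = 12/(16*17) * (26.5^2/3 + 37^2/5 + 14.5^2/3 + 58^2/5) - 3*17
     = 0.044118 * 1250.77 - 51
     = 4.180882.
Step 4: Ties present; correction factor C = 1 - 36/(16^3 - 16) = 0.991176. Corrected H = 4.180882 / 0.991176 = 4.218101.
Step 5: Under H0, H ~ chi^2(3); p-value = 0.238856.
Step 6: alpha = 0.05. fail to reject H0.

H = 4.2181, df = 3, p = 0.238856, fail to reject H0.


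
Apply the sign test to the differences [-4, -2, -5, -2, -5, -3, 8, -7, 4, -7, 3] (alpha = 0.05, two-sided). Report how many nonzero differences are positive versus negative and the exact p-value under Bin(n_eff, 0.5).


Step 1: Discard zero differences. Original n = 11; n_eff = number of nonzero differences = 11.
Nonzero differences (with sign): -4, -2, -5, -2, -5, -3, +8, -7, +4, -7, +3
Step 2: Count signs: positive = 3, negative = 8.
Step 3: Under H0: P(positive) = 0.5, so the number of positives S ~ Bin(11, 0.5).
Step 4: Two-sided exact p-value = sum of Bin(11,0.5) probabilities at or below the observed probability = 0.226562.
Step 5: alpha = 0.05. fail to reject H0.

n_eff = 11, pos = 3, neg = 8, p = 0.226562, fail to reject H0.


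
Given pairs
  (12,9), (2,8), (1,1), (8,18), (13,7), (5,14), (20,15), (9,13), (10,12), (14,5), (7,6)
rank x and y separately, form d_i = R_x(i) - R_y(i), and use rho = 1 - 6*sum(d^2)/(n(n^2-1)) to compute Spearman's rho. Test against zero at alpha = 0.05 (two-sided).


Step 1: Rank x and y separately (midranks; no ties here).
rank(x): 12->8, 2->2, 1->1, 8->5, 13->9, 5->3, 20->11, 9->6, 10->7, 14->10, 7->4
rank(y): 9->6, 8->5, 1->1, 18->11, 7->4, 14->9, 15->10, 13->8, 12->7, 5->2, 6->3
Step 2: d_i = R_x(i) - R_y(i); compute d_i^2.
  (8-6)^2=4, (2-5)^2=9, (1-1)^2=0, (5-11)^2=36, (9-4)^2=25, (3-9)^2=36, (11-10)^2=1, (6-8)^2=4, (7-7)^2=0, (10-2)^2=64, (4-3)^2=1
sum(d^2) = 180.
Step 3: rho = 1 - 6*180 / (11*(11^2 - 1)) = 1 - 1080/1320 = 0.181818.
Step 4: Under H0, t = rho * sqrt((n-2)/(1-rho^2)) = 0.5547 ~ t(9).
Step 5: Two-sided p-value from the t-distribution with 9 df = 0.592615.
Step 6: alpha = 0.05. fail to reject H0.

rho = 0.1818, p = 0.592615, fail to reject H0 at alpha = 0.05.


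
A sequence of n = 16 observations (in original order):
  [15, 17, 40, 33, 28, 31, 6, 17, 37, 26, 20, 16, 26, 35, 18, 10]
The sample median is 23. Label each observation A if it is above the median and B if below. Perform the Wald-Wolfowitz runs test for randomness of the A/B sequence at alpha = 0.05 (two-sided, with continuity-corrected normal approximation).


Step 1: Compute median = 23; label A = above, B = below.
Labels in order: BBAAAABBAABBAABB  (n_A = 8, n_B = 8)
Step 2: Count runs R = 7.
Step 3: Under H0 (random ordering), E[R] = 2*n_A*n_B/(n_A+n_B) + 1 = 2*8*8/16 + 1 = 9.0000.
        Var[R] = 2*n_A*n_B*(2*n_A*n_B - n_A - n_B) / ((n_A+n_B)^2 * (n_A+n_B-1)) = 14336/3840 = 3.7333.
        SD[R] = 1.9322.
Step 4: Continuity-corrected z = (R + 0.5 - E[R]) / SD[R] = (7 + 0.5 - 9.0000) / 1.9322 = -0.7763.
Step 5: Two-sided p-value via normal approximation = 2*(1 - Phi(|z|)) = 0.437558.
Step 6: alpha = 0.05. fail to reject H0.

R = 7, z = -0.7763, p = 0.437558, fail to reject H0.


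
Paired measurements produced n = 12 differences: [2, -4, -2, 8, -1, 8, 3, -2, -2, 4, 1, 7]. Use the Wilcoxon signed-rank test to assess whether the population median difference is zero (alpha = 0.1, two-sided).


Step 1: Drop any zero differences (none here) and take |d_i|.
|d| = [2, 4, 2, 8, 1, 8, 3, 2, 2, 4, 1, 7]
Step 2: Midrank |d_i| (ties get averaged ranks).
ranks: |2|->4.5, |4|->8.5, |2|->4.5, |8|->11.5, |1|->1.5, |8|->11.5, |3|->7, |2|->4.5, |2|->4.5, |4|->8.5, |1|->1.5, |7|->10
Step 3: Attach original signs; sum ranks with positive sign and with negative sign.
W+ = 4.5 + 11.5 + 11.5 + 7 + 8.5 + 1.5 + 10 = 54.5
W- = 8.5 + 4.5 + 1.5 + 4.5 + 4.5 = 23.5
(Check: W+ + W- = 78 should equal n(n+1)/2 = 78.)
Step 4: Test statistic W = min(W+, W-) = 23.5.
Step 5: Ties in |d|, so use the tie-corrected normal approximation.
        E[W] = n(n+1)/4 = 12*13/4 = 39.
        Tie groups: |d|=1 (t=2), |d|=2 (t=4), |d|=4 (t=2), |d|=8 (t=2); sum(t^3 - t) = 78.
        Var[W] = n(n+1)(2n+1)/24 - sum(t^3-t)/48 = 3900/24 - 78/48 = 160.875.
        z = (W - E[W]) / sqrt(Var[W]) = (23.5 - 39) / 12.6837 = -1.2220.
        Two-sided p = 2*Phi(z) = 0.221690.
Step 6: alpha = 0.1. fail to reject H0.

W+ = 54.5, W- = 23.5, W = min = 23.5, p = 0.221690, fail to reject H0.


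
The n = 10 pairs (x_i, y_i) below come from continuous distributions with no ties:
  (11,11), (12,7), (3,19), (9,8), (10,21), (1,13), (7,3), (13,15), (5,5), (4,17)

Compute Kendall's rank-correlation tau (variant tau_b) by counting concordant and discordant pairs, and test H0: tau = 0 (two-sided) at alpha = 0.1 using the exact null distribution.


Step 1: Enumerate the 45 unordered pairs (i,j) with i<j and classify each by sign(x_j-x_i) * sign(y_j-y_i).
  (1,2):dx=+1,dy=-4->D; (1,3):dx=-8,dy=+8->D; (1,4):dx=-2,dy=-3->C; (1,5):dx=-1,dy=+10->D
  (1,6):dx=-10,dy=+2->D; (1,7):dx=-4,dy=-8->C; (1,8):dx=+2,dy=+4->C; (1,9):dx=-6,dy=-6->C
  (1,10):dx=-7,dy=+6->D; (2,3):dx=-9,dy=+12->D; (2,4):dx=-3,dy=+1->D; (2,5):dx=-2,dy=+14->D
  (2,6):dx=-11,dy=+6->D; (2,7):dx=-5,dy=-4->C; (2,8):dx=+1,dy=+8->C; (2,9):dx=-7,dy=-2->C
  (2,10):dx=-8,dy=+10->D; (3,4):dx=+6,dy=-11->D; (3,5):dx=+7,dy=+2->C; (3,6):dx=-2,dy=-6->C
  (3,7):dx=+4,dy=-16->D; (3,8):dx=+10,dy=-4->D; (3,9):dx=+2,dy=-14->D; (3,10):dx=+1,dy=-2->D
  (4,5):dx=+1,dy=+13->C; (4,6):dx=-8,dy=+5->D; (4,7):dx=-2,dy=-5->C; (4,8):dx=+4,dy=+7->C
  (4,9):dx=-4,dy=-3->C; (4,10):dx=-5,dy=+9->D; (5,6):dx=-9,dy=-8->C; (5,7):dx=-3,dy=-18->C
  (5,8):dx=+3,dy=-6->D; (5,9):dx=-5,dy=-16->C; (5,10):dx=-6,dy=-4->C; (6,7):dx=+6,dy=-10->D
  (6,8):dx=+12,dy=+2->C; (6,9):dx=+4,dy=-8->D; (6,10):dx=+3,dy=+4->C; (7,8):dx=+6,dy=+12->C
  (7,9):dx=-2,dy=+2->D; (7,10):dx=-3,dy=+14->D; (8,9):dx=-8,dy=-10->C; (8,10):dx=-9,dy=+2->D
  (9,10):dx=-1,dy=+12->D
Step 2: C = 21, D = 24, total pairs = 45.
Step 3: tau = (C - D)/(n(n-1)/2) = (21 - 24)/45 = -0.066667.
Step 4: Exact two-sided p-value (enumerate n! = 3628800 permutations of y under H0): p = 0.861801.
Step 5: alpha = 0.1. fail to reject H0.

tau_b = -0.0667 (C=21, D=24), p = 0.861801, fail to reject H0.


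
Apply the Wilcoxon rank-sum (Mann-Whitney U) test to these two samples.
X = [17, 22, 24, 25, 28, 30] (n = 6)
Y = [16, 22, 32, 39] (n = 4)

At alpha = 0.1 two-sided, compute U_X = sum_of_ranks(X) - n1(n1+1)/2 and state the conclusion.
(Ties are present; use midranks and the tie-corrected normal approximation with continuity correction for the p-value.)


Step 1: Combine and sort all 10 observations; assign midranks.
sorted (value, group): (16,Y), (17,X), (22,X), (22,Y), (24,X), (25,X), (28,X), (30,X), (32,Y), (39,Y)
ranks: 16->1, 17->2, 22->3.5, 22->3.5, 24->5, 25->6, 28->7, 30->8, 32->9, 39->10
Step 2: Rank sum for X: R1 = 2 + 3.5 + 5 + 6 + 7 + 8 = 31.5.
Step 3: U_X = R1 - n1(n1+1)/2 = 31.5 - 6*7/2 = 31.5 - 21 = 10.5.
       U_Y = n1*n2 - U_X = 24 - 10.5 = 13.5.
Step 4: Ties are present, so use the tie-corrected normal approximation (with continuity correction) for the p-value.
Step 5: p-value = 0.830664; compare to alpha = 0.1. fail to reject H0.

U_X = 10.5, p = 0.830664, fail to reject H0 at alpha = 0.1.


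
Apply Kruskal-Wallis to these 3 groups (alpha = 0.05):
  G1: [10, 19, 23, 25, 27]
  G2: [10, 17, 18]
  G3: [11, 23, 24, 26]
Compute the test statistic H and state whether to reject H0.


Step 1: Combine all N = 12 observations and assign midranks.
sorted (value, group, rank): (10,G1,1.5), (10,G2,1.5), (11,G3,3), (17,G2,4), (18,G2,5), (19,G1,6), (23,G1,7.5), (23,G3,7.5), (24,G3,9), (25,G1,10), (26,G3,11), (27,G1,12)
Step 2: Sum ranks within each group.
R_1 = 37 (n_1 = 5)
R_2 = 10.5 (n_2 = 3)
R_3 = 30.5 (n_3 = 4)
Step 3: H = 12/(N(N+1)) * sum(R_i^2/n_i) - 3(N+1)
     = 12/(12*13) * (37^2/5 + 10.5^2/3 + 30.5^2/4) - 3*13
     = 0.076923 * 543.112 - 39
     = 2.777885.
Step 4: Ties present; correction factor C = 1 - 12/(12^3 - 12) = 0.993007. Corrected H = 2.777885 / 0.993007 = 2.797447.
Step 5: Under H0, H ~ chi^2(2); p-value = 0.246912.
Step 6: alpha = 0.05. fail to reject H0.

H = 2.7974, df = 2, p = 0.246912, fail to reject H0.


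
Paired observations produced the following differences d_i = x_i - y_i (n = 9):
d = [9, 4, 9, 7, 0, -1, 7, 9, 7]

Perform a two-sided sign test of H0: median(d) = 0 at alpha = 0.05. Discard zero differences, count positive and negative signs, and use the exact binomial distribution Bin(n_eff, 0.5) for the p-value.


Step 1: Discard zero differences. Original n = 9; n_eff = number of nonzero differences = 8.
Nonzero differences (with sign): +9, +4, +9, +7, -1, +7, +9, +7
Step 2: Count signs: positive = 7, negative = 1.
Step 3: Under H0: P(positive) = 0.5, so the number of positives S ~ Bin(8, 0.5).
Step 4: Two-sided exact p-value = sum of Bin(8,0.5) probabilities at or below the observed probability = 0.070312.
Step 5: alpha = 0.05. fail to reject H0.

n_eff = 8, pos = 7, neg = 1, p = 0.070312, fail to reject H0.


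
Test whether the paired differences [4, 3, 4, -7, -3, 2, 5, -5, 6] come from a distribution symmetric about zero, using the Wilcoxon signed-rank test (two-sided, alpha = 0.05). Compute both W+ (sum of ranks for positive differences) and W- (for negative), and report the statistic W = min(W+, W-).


Step 1: Drop any zero differences (none here) and take |d_i|.
|d| = [4, 3, 4, 7, 3, 2, 5, 5, 6]
Step 2: Midrank |d_i| (ties get averaged ranks).
ranks: |4|->4.5, |3|->2.5, |4|->4.5, |7|->9, |3|->2.5, |2|->1, |5|->6.5, |5|->6.5, |6|->8
Step 3: Attach original signs; sum ranks with positive sign and with negative sign.
W+ = 4.5 + 2.5 + 4.5 + 1 + 6.5 + 8 = 27
W- = 9 + 2.5 + 6.5 = 18
(Check: W+ + W- = 45 should equal n(n+1)/2 = 45.)
Step 4: Test statistic W = min(W+, W-) = 18.
Step 5: Ties in |d|, so use the tie-corrected normal approximation.
        E[W] = n(n+1)/4 = 9*10/4 = 22.5.
        Tie groups: |d|=3 (t=2), |d|=4 (t=2), |d|=5 (t=2); sum(t^3 - t) = 18.
        Var[W] = n(n+1)(2n+1)/24 - sum(t^3-t)/48 = 1710/24 - 18/48 = 70.875.
        z = (W - E[W]) / sqrt(Var[W]) = (18 - 22.5) / 8.4187 = -0.5345.
        Two-sided p = 2*Phi(z) = 0.592980.
Step 6: alpha = 0.05. fail to reject H0.

W+ = 27, W- = 18, W = min = 18, p = 0.592980, fail to reject H0.


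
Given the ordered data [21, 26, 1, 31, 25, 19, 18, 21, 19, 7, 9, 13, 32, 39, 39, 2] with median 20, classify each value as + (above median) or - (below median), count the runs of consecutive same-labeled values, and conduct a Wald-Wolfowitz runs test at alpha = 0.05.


Step 1: Compute median = 20; label A = above, B = below.
Labels in order: AABAABBABBBBAAAB  (n_A = 8, n_B = 8)
Step 2: Count runs R = 8.
Step 3: Under H0 (random ordering), E[R] = 2*n_A*n_B/(n_A+n_B) + 1 = 2*8*8/16 + 1 = 9.0000.
        Var[R] = 2*n_A*n_B*(2*n_A*n_B - n_A - n_B) / ((n_A+n_B)^2 * (n_A+n_B-1)) = 14336/3840 = 3.7333.
        SD[R] = 1.9322.
Step 4: Continuity-corrected z = (R + 0.5 - E[R]) / SD[R] = (8 + 0.5 - 9.0000) / 1.9322 = -0.2588.
Step 5: Two-sided p-value via normal approximation = 2*(1 - Phi(|z|)) = 0.795809.
Step 6: alpha = 0.05. fail to reject H0.

R = 8, z = -0.2588, p = 0.795809, fail to reject H0.


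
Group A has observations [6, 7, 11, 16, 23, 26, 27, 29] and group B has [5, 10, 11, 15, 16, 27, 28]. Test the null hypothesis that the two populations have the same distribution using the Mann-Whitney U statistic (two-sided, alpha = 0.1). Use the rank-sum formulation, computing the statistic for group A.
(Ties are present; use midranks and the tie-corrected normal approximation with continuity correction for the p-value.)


Step 1: Combine and sort all 15 observations; assign midranks.
sorted (value, group): (5,Y), (6,X), (7,X), (10,Y), (11,X), (11,Y), (15,Y), (16,X), (16,Y), (23,X), (26,X), (27,X), (27,Y), (28,Y), (29,X)
ranks: 5->1, 6->2, 7->3, 10->4, 11->5.5, 11->5.5, 15->7, 16->8.5, 16->8.5, 23->10, 26->11, 27->12.5, 27->12.5, 28->14, 29->15
Step 2: Rank sum for X: R1 = 2 + 3 + 5.5 + 8.5 + 10 + 11 + 12.5 + 15 = 67.5.
Step 3: U_X = R1 - n1(n1+1)/2 = 67.5 - 8*9/2 = 67.5 - 36 = 31.5.
       U_Y = n1*n2 - U_X = 56 - 31.5 = 24.5.
Step 4: Ties are present, so use the tie-corrected normal approximation (with continuity correction) for the p-value.
Step 5: p-value = 0.727753; compare to alpha = 0.1. fail to reject H0.

U_X = 31.5, p = 0.727753, fail to reject H0 at alpha = 0.1.


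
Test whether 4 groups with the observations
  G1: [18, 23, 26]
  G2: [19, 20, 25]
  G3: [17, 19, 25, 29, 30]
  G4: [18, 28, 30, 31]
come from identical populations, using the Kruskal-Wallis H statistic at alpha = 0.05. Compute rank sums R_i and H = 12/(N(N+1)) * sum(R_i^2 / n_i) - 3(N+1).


Step 1: Combine all N = 15 observations and assign midranks.
sorted (value, group, rank): (17,G3,1), (18,G1,2.5), (18,G4,2.5), (19,G2,4.5), (19,G3,4.5), (20,G2,6), (23,G1,7), (25,G2,8.5), (25,G3,8.5), (26,G1,10), (28,G4,11), (29,G3,12), (30,G3,13.5), (30,G4,13.5), (31,G4,15)
Step 2: Sum ranks within each group.
R_1 = 19.5 (n_1 = 3)
R_2 = 19 (n_2 = 3)
R_3 = 39.5 (n_3 = 5)
R_4 = 42 (n_4 = 4)
Step 3: H = 12/(N(N+1)) * sum(R_i^2/n_i) - 3(N+1)
     = 12/(15*16) * (19.5^2/3 + 19^2/3 + 39.5^2/5 + 42^2/4) - 3*16
     = 0.050000 * 1000.13 - 48
     = 2.006667.
Step 4: Ties present; correction factor C = 1 - 24/(15^3 - 15) = 0.992857. Corrected H = 2.006667 / 0.992857 = 2.021103.
Step 5: Under H0, H ~ chi^2(3); p-value = 0.568038.
Step 6: alpha = 0.05. fail to reject H0.

H = 2.0211, df = 3, p = 0.568038, fail to reject H0.


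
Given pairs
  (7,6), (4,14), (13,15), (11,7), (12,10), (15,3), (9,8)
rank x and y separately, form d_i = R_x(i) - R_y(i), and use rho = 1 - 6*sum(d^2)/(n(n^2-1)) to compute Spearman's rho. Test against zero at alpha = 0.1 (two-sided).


Step 1: Rank x and y separately (midranks; no ties here).
rank(x): 7->2, 4->1, 13->6, 11->4, 12->5, 15->7, 9->3
rank(y): 6->2, 14->6, 15->7, 7->3, 10->5, 3->1, 8->4
Step 2: d_i = R_x(i) - R_y(i); compute d_i^2.
  (2-2)^2=0, (1-6)^2=25, (6-7)^2=1, (4-3)^2=1, (5-5)^2=0, (7-1)^2=36, (3-4)^2=1
sum(d^2) = 64.
Step 3: rho = 1 - 6*64 / (7*(7^2 - 1)) = 1 - 384/336 = -0.142857.
Step 4: Under H0, t = rho * sqrt((n-2)/(1-rho^2)) = -0.3227 ~ t(5).
Step 5: Two-sided p-value from the t-distribution with 5 df = 0.759945.
Step 6: alpha = 0.1. fail to reject H0.

rho = -0.1429, p = 0.759945, fail to reject H0 at alpha = 0.1.


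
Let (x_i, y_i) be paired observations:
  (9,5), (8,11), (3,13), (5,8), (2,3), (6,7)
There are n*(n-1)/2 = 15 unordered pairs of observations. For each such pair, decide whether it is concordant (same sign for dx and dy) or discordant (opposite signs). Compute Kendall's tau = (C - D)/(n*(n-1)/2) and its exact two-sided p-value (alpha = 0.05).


Step 1: Enumerate the 15 unordered pairs (i,j) with i<j and classify each by sign(x_j-x_i) * sign(y_j-y_i).
  (1,2):dx=-1,dy=+6->D; (1,3):dx=-6,dy=+8->D; (1,4):dx=-4,dy=+3->D; (1,5):dx=-7,dy=-2->C
  (1,6):dx=-3,dy=+2->D; (2,3):dx=-5,dy=+2->D; (2,4):dx=-3,dy=-3->C; (2,5):dx=-6,dy=-8->C
  (2,6):dx=-2,dy=-4->C; (3,4):dx=+2,dy=-5->D; (3,5):dx=-1,dy=-10->C; (3,6):dx=+3,dy=-6->D
  (4,5):dx=-3,dy=-5->C; (4,6):dx=+1,dy=-1->D; (5,6):dx=+4,dy=+4->C
Step 2: C = 7, D = 8, total pairs = 15.
Step 3: tau = (C - D)/(n(n-1)/2) = (7 - 8)/15 = -0.066667.
Step 4: Exact two-sided p-value (enumerate n! = 720 permutations of y under H0): p = 1.000000.
Step 5: alpha = 0.05. fail to reject H0.

tau_b = -0.0667 (C=7, D=8), p = 1.000000, fail to reject H0.


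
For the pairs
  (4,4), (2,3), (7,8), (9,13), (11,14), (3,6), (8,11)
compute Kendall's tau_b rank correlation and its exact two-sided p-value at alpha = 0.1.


Step 1: Enumerate the 21 unordered pairs (i,j) with i<j and classify each by sign(x_j-x_i) * sign(y_j-y_i).
  (1,2):dx=-2,dy=-1->C; (1,3):dx=+3,dy=+4->C; (1,4):dx=+5,dy=+9->C; (1,5):dx=+7,dy=+10->C
  (1,6):dx=-1,dy=+2->D; (1,7):dx=+4,dy=+7->C; (2,3):dx=+5,dy=+5->C; (2,4):dx=+7,dy=+10->C
  (2,5):dx=+9,dy=+11->C; (2,6):dx=+1,dy=+3->C; (2,7):dx=+6,dy=+8->C; (3,4):dx=+2,dy=+5->C
  (3,5):dx=+4,dy=+6->C; (3,6):dx=-4,dy=-2->C; (3,7):dx=+1,dy=+3->C; (4,5):dx=+2,dy=+1->C
  (4,6):dx=-6,dy=-7->C; (4,7):dx=-1,dy=-2->C; (5,6):dx=-8,dy=-8->C; (5,7):dx=-3,dy=-3->C
  (6,7):dx=+5,dy=+5->C
Step 2: C = 20, D = 1, total pairs = 21.
Step 3: tau = (C - D)/(n(n-1)/2) = (20 - 1)/21 = 0.904762.
Step 4: Exact two-sided p-value (enumerate n! = 5040 permutations of y under H0): p = 0.002778.
Step 5: alpha = 0.1. reject H0.

tau_b = 0.9048 (C=20, D=1), p = 0.002778, reject H0.


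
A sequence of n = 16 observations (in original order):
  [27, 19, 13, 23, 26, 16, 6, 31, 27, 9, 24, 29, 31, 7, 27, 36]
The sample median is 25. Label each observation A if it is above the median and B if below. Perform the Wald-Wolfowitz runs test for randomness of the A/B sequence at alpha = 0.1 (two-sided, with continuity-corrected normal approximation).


Step 1: Compute median = 25; label A = above, B = below.
Labels in order: ABBBABBAABBAABAA  (n_A = 8, n_B = 8)
Step 2: Count runs R = 9.
Step 3: Under H0 (random ordering), E[R] = 2*n_A*n_B/(n_A+n_B) + 1 = 2*8*8/16 + 1 = 9.0000.
        Var[R] = 2*n_A*n_B*(2*n_A*n_B - n_A - n_B) / ((n_A+n_B)^2 * (n_A+n_B-1)) = 14336/3840 = 3.7333.
        SD[R] = 1.9322.
Step 4: R = E[R], so z = 0 with no continuity correction.
Step 5: Two-sided p-value via normal approximation = 2*(1 - Phi(|z|)) = 1.000000.
Step 6: alpha = 0.1. fail to reject H0.

R = 9, z = 0.0000, p = 1.000000, fail to reject H0.


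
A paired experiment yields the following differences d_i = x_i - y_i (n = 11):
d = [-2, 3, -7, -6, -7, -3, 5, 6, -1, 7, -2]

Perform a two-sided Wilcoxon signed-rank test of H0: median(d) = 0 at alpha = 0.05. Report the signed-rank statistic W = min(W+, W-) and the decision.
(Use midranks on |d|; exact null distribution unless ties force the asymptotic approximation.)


Step 1: Drop any zero differences (none here) and take |d_i|.
|d| = [2, 3, 7, 6, 7, 3, 5, 6, 1, 7, 2]
Step 2: Midrank |d_i| (ties get averaged ranks).
ranks: |2|->2.5, |3|->4.5, |7|->10, |6|->7.5, |7|->10, |3|->4.5, |5|->6, |6|->7.5, |1|->1, |7|->10, |2|->2.5
Step 3: Attach original signs; sum ranks with positive sign and with negative sign.
W+ = 4.5 + 6 + 7.5 + 10 = 28
W- = 2.5 + 10 + 7.5 + 10 + 4.5 + 1 + 2.5 = 38
(Check: W+ + W- = 66 should equal n(n+1)/2 = 66.)
Step 4: Test statistic W = min(W+, W-) = 28.
Step 5: Ties in |d|, so use the tie-corrected normal approximation.
        E[W] = n(n+1)/4 = 11*12/4 = 33.
        Tie groups: |d|=2 (t=2), |d|=3 (t=2), |d|=6 (t=2), |d|=7 (t=3); sum(t^3 - t) = 42.
        Var[W] = n(n+1)(2n+1)/24 - sum(t^3-t)/48 = 3036/24 - 42/48 = 125.625.
        z = (W - E[W]) / sqrt(Var[W]) = (28 - 33) / 11.2083 = -0.4461.
        Two-sided p = 2*Phi(z) = 0.655525.
Step 6: alpha = 0.05. fail to reject H0.

W+ = 28, W- = 38, W = min = 28, p = 0.655525, fail to reject H0.


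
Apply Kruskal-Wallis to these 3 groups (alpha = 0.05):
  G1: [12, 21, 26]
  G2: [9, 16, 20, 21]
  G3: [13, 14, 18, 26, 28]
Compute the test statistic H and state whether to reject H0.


Step 1: Combine all N = 12 observations and assign midranks.
sorted (value, group, rank): (9,G2,1), (12,G1,2), (13,G3,3), (14,G3,4), (16,G2,5), (18,G3,6), (20,G2,7), (21,G1,8.5), (21,G2,8.5), (26,G1,10.5), (26,G3,10.5), (28,G3,12)
Step 2: Sum ranks within each group.
R_1 = 21 (n_1 = 3)
R_2 = 21.5 (n_2 = 4)
R_3 = 35.5 (n_3 = 5)
Step 3: H = 12/(N(N+1)) * sum(R_i^2/n_i) - 3(N+1)
     = 12/(12*13) * (21^2/3 + 21.5^2/4 + 35.5^2/5) - 3*13
     = 0.076923 * 514.612 - 39
     = 0.585577.
Step 4: Ties present; correction factor C = 1 - 12/(12^3 - 12) = 0.993007. Corrected H = 0.585577 / 0.993007 = 0.589701.
Step 5: Under H0, H ~ chi^2(2); p-value = 0.744643.
Step 6: alpha = 0.05. fail to reject H0.

H = 0.5897, df = 2, p = 0.744643, fail to reject H0.


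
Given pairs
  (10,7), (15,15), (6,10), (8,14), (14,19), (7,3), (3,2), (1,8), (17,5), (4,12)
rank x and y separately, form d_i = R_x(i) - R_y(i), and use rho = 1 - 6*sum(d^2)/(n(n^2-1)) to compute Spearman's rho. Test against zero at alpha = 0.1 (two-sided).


Step 1: Rank x and y separately (midranks; no ties here).
rank(x): 10->7, 15->9, 6->4, 8->6, 14->8, 7->5, 3->2, 1->1, 17->10, 4->3
rank(y): 7->4, 15->9, 10->6, 14->8, 19->10, 3->2, 2->1, 8->5, 5->3, 12->7
Step 2: d_i = R_x(i) - R_y(i); compute d_i^2.
  (7-4)^2=9, (9-9)^2=0, (4-6)^2=4, (6-8)^2=4, (8-10)^2=4, (5-2)^2=9, (2-1)^2=1, (1-5)^2=16, (10-3)^2=49, (3-7)^2=16
sum(d^2) = 112.
Step 3: rho = 1 - 6*112 / (10*(10^2 - 1)) = 1 - 672/990 = 0.321212.
Step 4: Under H0, t = rho * sqrt((n-2)/(1-rho^2)) = 0.9594 ~ t(8).
Step 5: Two-sided p-value from the t-distribution with 8 df = 0.365468.
Step 6: alpha = 0.1. fail to reject H0.

rho = 0.3212, p = 0.365468, fail to reject H0 at alpha = 0.1.


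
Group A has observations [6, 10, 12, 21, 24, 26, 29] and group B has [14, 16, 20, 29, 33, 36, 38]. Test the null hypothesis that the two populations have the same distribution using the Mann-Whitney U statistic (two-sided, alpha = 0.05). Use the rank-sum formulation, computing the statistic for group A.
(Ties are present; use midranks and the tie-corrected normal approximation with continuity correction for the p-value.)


Step 1: Combine and sort all 14 observations; assign midranks.
sorted (value, group): (6,X), (10,X), (12,X), (14,Y), (16,Y), (20,Y), (21,X), (24,X), (26,X), (29,X), (29,Y), (33,Y), (36,Y), (38,Y)
ranks: 6->1, 10->2, 12->3, 14->4, 16->5, 20->6, 21->7, 24->8, 26->9, 29->10.5, 29->10.5, 33->12, 36->13, 38->14
Step 2: Rank sum for X: R1 = 1 + 2 + 3 + 7 + 8 + 9 + 10.5 = 40.5.
Step 3: U_X = R1 - n1(n1+1)/2 = 40.5 - 7*8/2 = 40.5 - 28 = 12.5.
       U_Y = n1*n2 - U_X = 49 - 12.5 = 36.5.
Step 4: Ties are present, so use the tie-corrected normal approximation (with continuity correction) for the p-value.
Step 5: p-value = 0.141282; compare to alpha = 0.05. fail to reject H0.

U_X = 12.5, p = 0.141282, fail to reject H0 at alpha = 0.05.


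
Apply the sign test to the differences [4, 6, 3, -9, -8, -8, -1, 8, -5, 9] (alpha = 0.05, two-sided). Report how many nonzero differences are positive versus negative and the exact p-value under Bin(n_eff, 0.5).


Step 1: Discard zero differences. Original n = 10; n_eff = number of nonzero differences = 10.
Nonzero differences (with sign): +4, +6, +3, -9, -8, -8, -1, +8, -5, +9
Step 2: Count signs: positive = 5, negative = 5.
Step 3: Under H0: P(positive) = 0.5, so the number of positives S ~ Bin(10, 0.5).
Step 4: Two-sided exact p-value = sum of Bin(10,0.5) probabilities at or below the observed probability = 1.000000.
Step 5: alpha = 0.05. fail to reject H0.

n_eff = 10, pos = 5, neg = 5, p = 1.000000, fail to reject H0.


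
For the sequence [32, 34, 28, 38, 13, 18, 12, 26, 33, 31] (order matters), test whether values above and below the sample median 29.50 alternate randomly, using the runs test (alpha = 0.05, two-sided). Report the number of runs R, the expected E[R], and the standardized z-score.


Step 1: Compute median = 29.50; label A = above, B = below.
Labels in order: AABABBBBAA  (n_A = 5, n_B = 5)
Step 2: Count runs R = 5.
Step 3: Under H0 (random ordering), E[R] = 2*n_A*n_B/(n_A+n_B) + 1 = 2*5*5/10 + 1 = 6.0000.
        Var[R] = 2*n_A*n_B*(2*n_A*n_B - n_A - n_B) / ((n_A+n_B)^2 * (n_A+n_B-1)) = 2000/900 = 2.2222.
        SD[R] = 1.4907.
Step 4: Continuity-corrected z = (R + 0.5 - E[R]) / SD[R] = (5 + 0.5 - 6.0000) / 1.4907 = -0.3354.
Step 5: Two-sided p-value via normal approximation = 2*(1 - Phi(|z|)) = 0.737316.
Step 6: alpha = 0.05. fail to reject H0.

R = 5, z = -0.3354, p = 0.737316, fail to reject H0.


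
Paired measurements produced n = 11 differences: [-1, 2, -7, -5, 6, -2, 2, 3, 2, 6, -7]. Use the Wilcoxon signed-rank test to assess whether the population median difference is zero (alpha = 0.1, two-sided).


Step 1: Drop any zero differences (none here) and take |d_i|.
|d| = [1, 2, 7, 5, 6, 2, 2, 3, 2, 6, 7]
Step 2: Midrank |d_i| (ties get averaged ranks).
ranks: |1|->1, |2|->3.5, |7|->10.5, |5|->7, |6|->8.5, |2|->3.5, |2|->3.5, |3|->6, |2|->3.5, |6|->8.5, |7|->10.5
Step 3: Attach original signs; sum ranks with positive sign and with negative sign.
W+ = 3.5 + 8.5 + 3.5 + 6 + 3.5 + 8.5 = 33.5
W- = 1 + 10.5 + 7 + 3.5 + 10.5 = 32.5
(Check: W+ + W- = 66 should equal n(n+1)/2 = 66.)
Step 4: Test statistic W = min(W+, W-) = 32.5.
Step 5: Ties in |d|, so use the tie-corrected normal approximation.
        E[W] = n(n+1)/4 = 11*12/4 = 33.
        Tie groups: |d|=2 (t=4), |d|=6 (t=2), |d|=7 (t=2); sum(t^3 - t) = 72.
        Var[W] = n(n+1)(2n+1)/24 - sum(t^3-t)/48 = 3036/24 - 72/48 = 125.
        z = (W - E[W]) / sqrt(Var[W]) = (32.5 - 33) / 11.1803 = -0.0447.
        Two-sided p = 2*Phi(z) = 0.964329.
Step 6: alpha = 0.1. fail to reject H0.

W+ = 33.5, W- = 32.5, W = min = 32.5, p = 0.964329, fail to reject H0.


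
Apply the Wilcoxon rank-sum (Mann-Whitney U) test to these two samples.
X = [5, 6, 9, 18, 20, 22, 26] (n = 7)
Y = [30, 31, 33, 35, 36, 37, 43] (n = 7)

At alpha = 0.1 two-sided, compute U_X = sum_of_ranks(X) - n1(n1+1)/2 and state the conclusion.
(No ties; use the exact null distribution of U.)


Step 1: Combine and sort all 14 observations; assign midranks.
sorted (value, group): (5,X), (6,X), (9,X), (18,X), (20,X), (22,X), (26,X), (30,Y), (31,Y), (33,Y), (35,Y), (36,Y), (37,Y), (43,Y)
ranks: 5->1, 6->2, 9->3, 18->4, 20->5, 22->6, 26->7, 30->8, 31->9, 33->10, 35->11, 36->12, 37->13, 43->14
Step 2: Rank sum for X: R1 = 1 + 2 + 3 + 4 + 5 + 6 + 7 = 28.
Step 3: U_X = R1 - n1(n1+1)/2 = 28 - 7*8/2 = 28 - 28 = 0.
       U_Y = n1*n2 - U_X = 49 - 0 = 49.
Step 4: No ties, so the exact null distribution of U (based on enumerating the C(14,7) = 3432 equally likely rank assignments) gives the two-sided p-value.
Step 5: p-value = 0.000583; compare to alpha = 0.1. reject H0.

U_X = 0, p = 0.000583, reject H0 at alpha = 0.1.


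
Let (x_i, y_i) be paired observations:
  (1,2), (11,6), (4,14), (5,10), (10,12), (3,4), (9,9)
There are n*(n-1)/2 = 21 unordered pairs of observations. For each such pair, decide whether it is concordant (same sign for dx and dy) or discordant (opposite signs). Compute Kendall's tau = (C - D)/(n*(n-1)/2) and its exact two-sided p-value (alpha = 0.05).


Step 1: Enumerate the 21 unordered pairs (i,j) with i<j and classify each by sign(x_j-x_i) * sign(y_j-y_i).
  (1,2):dx=+10,dy=+4->C; (1,3):dx=+3,dy=+12->C; (1,4):dx=+4,dy=+8->C; (1,5):dx=+9,dy=+10->C
  (1,6):dx=+2,dy=+2->C; (1,7):dx=+8,dy=+7->C; (2,3):dx=-7,dy=+8->D; (2,4):dx=-6,dy=+4->D
  (2,5):dx=-1,dy=+6->D; (2,6):dx=-8,dy=-2->C; (2,7):dx=-2,dy=+3->D; (3,4):dx=+1,dy=-4->D
  (3,5):dx=+6,dy=-2->D; (3,6):dx=-1,dy=-10->C; (3,7):dx=+5,dy=-5->D; (4,5):dx=+5,dy=+2->C
  (4,6):dx=-2,dy=-6->C; (4,7):dx=+4,dy=-1->D; (5,6):dx=-7,dy=-8->C; (5,7):dx=-1,dy=-3->C
  (6,7):dx=+6,dy=+5->C
Step 2: C = 13, D = 8, total pairs = 21.
Step 3: tau = (C - D)/(n(n-1)/2) = (13 - 8)/21 = 0.238095.
Step 4: Exact two-sided p-value (enumerate n! = 5040 permutations of y under H0): p = 0.561905.
Step 5: alpha = 0.05. fail to reject H0.

tau_b = 0.2381 (C=13, D=8), p = 0.561905, fail to reject H0.


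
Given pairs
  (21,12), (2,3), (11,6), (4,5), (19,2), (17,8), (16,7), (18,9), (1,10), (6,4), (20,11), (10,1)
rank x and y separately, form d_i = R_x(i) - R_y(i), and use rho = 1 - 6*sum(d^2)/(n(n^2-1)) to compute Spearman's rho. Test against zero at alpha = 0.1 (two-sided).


Step 1: Rank x and y separately (midranks; no ties here).
rank(x): 21->12, 2->2, 11->6, 4->3, 19->10, 17->8, 16->7, 18->9, 1->1, 6->4, 20->11, 10->5
rank(y): 12->12, 3->3, 6->6, 5->5, 2->2, 8->8, 7->7, 9->9, 10->10, 4->4, 11->11, 1->1
Step 2: d_i = R_x(i) - R_y(i); compute d_i^2.
  (12-12)^2=0, (2-3)^2=1, (6-6)^2=0, (3-5)^2=4, (10-2)^2=64, (8-8)^2=0, (7-7)^2=0, (9-9)^2=0, (1-10)^2=81, (4-4)^2=0, (11-11)^2=0, (5-1)^2=16
sum(d^2) = 166.
Step 3: rho = 1 - 6*166 / (12*(12^2 - 1)) = 1 - 996/1716 = 0.419580.
Step 4: Under H0, t = rho * sqrt((n-2)/(1-rho^2)) = 1.4617 ~ t(10).
Step 5: Two-sided p-value from the t-distribution with 10 df = 0.174519.
Step 6: alpha = 0.1. fail to reject H0.

rho = 0.4196, p = 0.174519, fail to reject H0 at alpha = 0.1.


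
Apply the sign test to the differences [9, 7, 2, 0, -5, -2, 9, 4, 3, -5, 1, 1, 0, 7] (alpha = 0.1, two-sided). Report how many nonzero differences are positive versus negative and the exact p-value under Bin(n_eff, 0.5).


Step 1: Discard zero differences. Original n = 14; n_eff = number of nonzero differences = 12.
Nonzero differences (with sign): +9, +7, +2, -5, -2, +9, +4, +3, -5, +1, +1, +7
Step 2: Count signs: positive = 9, negative = 3.
Step 3: Under H0: P(positive) = 0.5, so the number of positives S ~ Bin(12, 0.5).
Step 4: Two-sided exact p-value = sum of Bin(12,0.5) probabilities at or below the observed probability = 0.145996.
Step 5: alpha = 0.1. fail to reject H0.

n_eff = 12, pos = 9, neg = 3, p = 0.145996, fail to reject H0.


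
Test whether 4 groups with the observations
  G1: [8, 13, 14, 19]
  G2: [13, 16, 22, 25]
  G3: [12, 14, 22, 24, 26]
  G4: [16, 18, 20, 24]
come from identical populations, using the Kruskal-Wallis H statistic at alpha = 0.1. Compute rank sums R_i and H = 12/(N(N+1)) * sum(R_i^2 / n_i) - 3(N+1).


Step 1: Combine all N = 17 observations and assign midranks.
sorted (value, group, rank): (8,G1,1), (12,G3,2), (13,G1,3.5), (13,G2,3.5), (14,G1,5.5), (14,G3,5.5), (16,G2,7.5), (16,G4,7.5), (18,G4,9), (19,G1,10), (20,G4,11), (22,G2,12.5), (22,G3,12.5), (24,G3,14.5), (24,G4,14.5), (25,G2,16), (26,G3,17)
Step 2: Sum ranks within each group.
R_1 = 20 (n_1 = 4)
R_2 = 39.5 (n_2 = 4)
R_3 = 51.5 (n_3 = 5)
R_4 = 42 (n_4 = 4)
Step 3: H = 12/(N(N+1)) * sum(R_i^2/n_i) - 3(N+1)
     = 12/(17*18) * (20^2/4 + 39.5^2/4 + 51.5^2/5 + 42^2/4) - 3*18
     = 0.039216 * 1461.51 - 54
     = 3.314216.
Step 4: Ties present; correction factor C = 1 - 30/(17^3 - 17) = 0.993873. Corrected H = 3.314216 / 0.993873 = 3.334649.
Step 5: Under H0, H ~ chi^2(3); p-value = 0.342849.
Step 6: alpha = 0.1. fail to reject H0.

H = 3.3346, df = 3, p = 0.342849, fail to reject H0.


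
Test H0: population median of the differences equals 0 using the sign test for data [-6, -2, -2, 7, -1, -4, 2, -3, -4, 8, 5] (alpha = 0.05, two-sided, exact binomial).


Step 1: Discard zero differences. Original n = 11; n_eff = number of nonzero differences = 11.
Nonzero differences (with sign): -6, -2, -2, +7, -1, -4, +2, -3, -4, +8, +5
Step 2: Count signs: positive = 4, negative = 7.
Step 3: Under H0: P(positive) = 0.5, so the number of positives S ~ Bin(11, 0.5).
Step 4: Two-sided exact p-value = sum of Bin(11,0.5) probabilities at or below the observed probability = 0.548828.
Step 5: alpha = 0.05. fail to reject H0.

n_eff = 11, pos = 4, neg = 7, p = 0.548828, fail to reject H0.
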